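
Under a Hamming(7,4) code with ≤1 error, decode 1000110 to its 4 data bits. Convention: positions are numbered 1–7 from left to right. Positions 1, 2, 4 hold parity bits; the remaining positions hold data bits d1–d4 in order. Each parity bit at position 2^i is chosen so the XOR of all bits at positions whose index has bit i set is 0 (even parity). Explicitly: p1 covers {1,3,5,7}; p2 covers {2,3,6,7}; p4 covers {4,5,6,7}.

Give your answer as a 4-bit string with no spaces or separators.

s1 (pos 1,3,5,7): 1⊕0⊕1⊕0 = 0
s2 (pos 2,3,6,7): 0⊕0⊕1⊕0 = 1
s4 (pos 4,5,6,7): 0⊕1⊕1⊕0 = 0
Syndrome s4…s1 = 010 → error at position 2.
Flip position 2: 1000110 → 1100110
Read data bits from positions 3,5,6,7: 0110

0110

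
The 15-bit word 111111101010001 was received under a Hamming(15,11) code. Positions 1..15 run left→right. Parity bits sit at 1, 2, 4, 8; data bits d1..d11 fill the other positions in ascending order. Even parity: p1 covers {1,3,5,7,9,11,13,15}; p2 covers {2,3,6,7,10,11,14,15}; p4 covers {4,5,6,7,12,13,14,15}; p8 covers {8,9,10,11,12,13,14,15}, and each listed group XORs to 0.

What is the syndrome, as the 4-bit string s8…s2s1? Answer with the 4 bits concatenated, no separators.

s1 (pos 1,3,5,7,9,11,13,15): 1⊕1⊕1⊕1⊕1⊕1⊕0⊕1 = 1
s2 (pos 2,3,6,7,10,11,14,15): 1⊕1⊕1⊕1⊕0⊕1⊕0⊕1 = 0
s4 (pos 4,5,6,7,12,13,14,15): 1⊕1⊕1⊕1⊕0⊕0⊕0⊕1 = 1
s8 (pos 8,9,10,11,12,13,14,15): 0⊕1⊕0⊕1⊕0⊕0⊕0⊕1 = 1
Syndrome s8…s1 = 1101 → error at position 13.

1101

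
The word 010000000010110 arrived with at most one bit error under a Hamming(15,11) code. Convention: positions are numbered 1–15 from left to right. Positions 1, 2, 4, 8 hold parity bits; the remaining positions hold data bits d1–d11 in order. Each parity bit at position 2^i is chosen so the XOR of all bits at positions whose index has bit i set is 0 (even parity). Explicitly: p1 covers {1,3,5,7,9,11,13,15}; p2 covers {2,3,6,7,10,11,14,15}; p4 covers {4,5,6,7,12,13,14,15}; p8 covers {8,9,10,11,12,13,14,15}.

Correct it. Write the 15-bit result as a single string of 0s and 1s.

010000000110110

s1 (pos 1,3,5,7,9,11,13,15): 0⊕0⊕0⊕0⊕0⊕1⊕1⊕0 = 0
s2 (pos 2,3,6,7,10,11,14,15): 1⊕0⊕0⊕0⊕0⊕1⊕1⊕0 = 1
s4 (pos 4,5,6,7,12,13,14,15): 0⊕0⊕0⊕0⊕0⊕1⊕1⊕0 = 0
s8 (pos 8,9,10,11,12,13,14,15): 0⊕0⊕0⊕1⊕0⊕1⊕1⊕0 = 1
Syndrome s8…s1 = 1010 → error at position 10.
Flip position 10: 010000000010110 → 010000000110110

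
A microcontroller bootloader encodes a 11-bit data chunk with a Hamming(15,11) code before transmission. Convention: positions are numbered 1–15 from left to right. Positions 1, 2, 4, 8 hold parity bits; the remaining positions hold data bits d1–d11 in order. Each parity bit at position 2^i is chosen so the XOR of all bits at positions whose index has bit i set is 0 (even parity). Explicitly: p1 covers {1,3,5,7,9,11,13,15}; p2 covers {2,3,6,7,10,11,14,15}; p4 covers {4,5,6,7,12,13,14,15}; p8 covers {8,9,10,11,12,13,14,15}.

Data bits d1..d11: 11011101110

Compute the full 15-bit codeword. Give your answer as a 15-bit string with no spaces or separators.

101110111101110

Place data at non-parity positions: p1 p2 1 p4 1 0 1 p8 1 1 0 1 1 1 0
p1 (pos 1,3,5,7,9,11,13,15): XOR of data positions = 1⊕1⊕1⊕1⊕0⊕1⊕0 = 1
p2 (pos 2,3,6,7,10,11,14,15): XOR of data positions = 1⊕0⊕1⊕1⊕0⊕1⊕0 = 0
p4 (pos 4,5,6,7,12,13,14,15): XOR of data positions = 1⊕0⊕1⊕1⊕1⊕1⊕0 = 1
p8 (pos 8,9,10,11,12,13,14,15): XOR of data positions = 1⊕1⊕0⊕1⊕1⊕1⊕0 = 1
Codeword: 101110111101110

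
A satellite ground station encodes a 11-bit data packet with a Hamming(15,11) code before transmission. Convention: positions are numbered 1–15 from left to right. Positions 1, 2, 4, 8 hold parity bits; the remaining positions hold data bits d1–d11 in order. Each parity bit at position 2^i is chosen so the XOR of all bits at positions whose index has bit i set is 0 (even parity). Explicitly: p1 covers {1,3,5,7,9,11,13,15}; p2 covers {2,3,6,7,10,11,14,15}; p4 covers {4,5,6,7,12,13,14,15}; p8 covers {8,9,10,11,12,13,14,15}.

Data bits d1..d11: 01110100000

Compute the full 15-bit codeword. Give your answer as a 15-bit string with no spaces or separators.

Place data at non-parity positions: p1 p2 0 p4 1 1 1 p8 0 1 0 0 0 0 0
p1 (pos 1,3,5,7,9,11,13,15): XOR of data positions = 0⊕1⊕1⊕0⊕0⊕0⊕0 = 0
p2 (pos 2,3,6,7,10,11,14,15): XOR of data positions = 0⊕1⊕1⊕1⊕0⊕0⊕0 = 1
p4 (pos 4,5,6,7,12,13,14,15): XOR of data positions = 1⊕1⊕1⊕0⊕0⊕0⊕0 = 1
p8 (pos 8,9,10,11,12,13,14,15): XOR of data positions = 0⊕1⊕0⊕0⊕0⊕0⊕0 = 1
Codeword: 010111110100000

010111110100000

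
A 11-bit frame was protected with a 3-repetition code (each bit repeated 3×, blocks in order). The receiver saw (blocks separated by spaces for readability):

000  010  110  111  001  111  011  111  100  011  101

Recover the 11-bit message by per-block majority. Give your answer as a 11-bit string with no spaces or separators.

00110111011

Block 1 (000): 0 ones → 0
Block 2 (010): 1 one → 0
Block 3 (110): 2 ones → 1
Block 4 (111): 3 ones → 1
Block 5 (001): 1 one → 0
Block 6 (111): 3 ones → 1
Block 7 (011): 2 ones → 1
Block 8 (111): 3 ones → 1
Block 9 (100): 1 one → 0
Block 10 (011): 2 ones → 1
Block 11 (101): 2 ones → 1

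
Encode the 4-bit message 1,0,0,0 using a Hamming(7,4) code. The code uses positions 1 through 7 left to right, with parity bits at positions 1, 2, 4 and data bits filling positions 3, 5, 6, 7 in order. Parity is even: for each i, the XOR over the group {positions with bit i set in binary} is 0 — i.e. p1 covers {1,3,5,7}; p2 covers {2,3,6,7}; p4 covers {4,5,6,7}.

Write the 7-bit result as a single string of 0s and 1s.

1110000

Place data at non-parity positions: p1 p2 1 p4 0 0 0
p1 (pos 1,3,5,7): XOR of data positions = 1⊕0⊕0 = 1
p2 (pos 2,3,6,7): XOR of data positions = 1⊕0⊕0 = 1
p4 (pos 4,5,6,7): XOR of data positions = 0⊕0⊕0 = 0
Codeword: 1110000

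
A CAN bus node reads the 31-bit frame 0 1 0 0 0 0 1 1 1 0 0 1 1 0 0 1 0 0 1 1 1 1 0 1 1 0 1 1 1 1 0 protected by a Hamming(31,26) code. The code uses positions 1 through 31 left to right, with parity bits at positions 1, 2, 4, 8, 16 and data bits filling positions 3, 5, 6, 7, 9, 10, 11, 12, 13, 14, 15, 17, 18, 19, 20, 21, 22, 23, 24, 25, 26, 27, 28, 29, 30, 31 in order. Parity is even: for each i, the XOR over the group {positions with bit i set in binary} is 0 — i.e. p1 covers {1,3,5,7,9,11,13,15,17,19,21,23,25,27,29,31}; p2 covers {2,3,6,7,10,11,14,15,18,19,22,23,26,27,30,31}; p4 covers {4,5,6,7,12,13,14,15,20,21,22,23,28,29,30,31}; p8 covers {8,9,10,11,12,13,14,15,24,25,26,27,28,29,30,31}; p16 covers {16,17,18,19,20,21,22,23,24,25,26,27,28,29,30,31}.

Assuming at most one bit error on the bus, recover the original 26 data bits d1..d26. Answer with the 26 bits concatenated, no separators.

s1 (pos 1,3,5,7,9,11,13,15,17,19,21,23,25,27,29,31): 0⊕0⊕0⊕1⊕1⊕0⊕1⊕0⊕0⊕1⊕1⊕0⊕1⊕1⊕1⊕0 = 0
s2 (pos 2,3,6,7,10,11,14,15,18,19,22,23,26,27,30,31): 1⊕0⊕0⊕1⊕0⊕0⊕0⊕0⊕0⊕1⊕1⊕0⊕0⊕1⊕1⊕0 = 0
s4 (pos 4,5,6,7,12,13,14,15,20,21,22,23,28,29,30,31): 0⊕0⊕0⊕1⊕1⊕1⊕0⊕0⊕1⊕1⊕1⊕0⊕1⊕1⊕1⊕0 = 1
s8 (pos 8,9,10,11,12,13,14,15,24,25,26,27,28,29,30,31): 1⊕1⊕0⊕0⊕1⊕1⊕0⊕0⊕1⊕1⊕0⊕1⊕1⊕1⊕1⊕0 = 0
s16 (pos 16,17,18,19,20,21,22,23,24,25,26,27,28,29,30,31): 1⊕0⊕0⊕1⊕1⊕1⊕1⊕0⊕1⊕1⊕0⊕1⊕1⊕1⊕1⊕0 = 1
Syndrome s16…s1 = 10100 → error at position 20.
Flip position 20: 0100001110011001001111011011110 → 0100001110011001001011011011110
Read data bits from positions 3,5,6,7,9,10,11,12,13,14,15,17,18,19,20,21,22,23,24,25,26,27,28,29,30,31: 00011001100001011011011110

00011001100001011011011110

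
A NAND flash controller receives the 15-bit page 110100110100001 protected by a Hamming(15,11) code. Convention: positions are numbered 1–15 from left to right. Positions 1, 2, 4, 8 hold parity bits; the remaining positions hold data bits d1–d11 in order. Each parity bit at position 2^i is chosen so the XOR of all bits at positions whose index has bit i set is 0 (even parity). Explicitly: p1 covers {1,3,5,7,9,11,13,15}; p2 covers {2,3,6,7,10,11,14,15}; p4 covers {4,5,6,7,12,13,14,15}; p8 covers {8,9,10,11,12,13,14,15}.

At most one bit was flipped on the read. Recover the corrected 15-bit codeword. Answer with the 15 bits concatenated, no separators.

110100110100101

s1 (pos 1,3,5,7,9,11,13,15): 1⊕0⊕0⊕1⊕0⊕0⊕0⊕1 = 1
s2 (pos 2,3,6,7,10,11,14,15): 1⊕0⊕0⊕1⊕1⊕0⊕0⊕1 = 0
s4 (pos 4,5,6,7,12,13,14,15): 1⊕0⊕0⊕1⊕0⊕0⊕0⊕1 = 1
s8 (pos 8,9,10,11,12,13,14,15): 1⊕0⊕1⊕0⊕0⊕0⊕0⊕1 = 1
Syndrome s8…s1 = 1101 → error at position 13.
Flip position 13: 110100110100001 → 110100110100101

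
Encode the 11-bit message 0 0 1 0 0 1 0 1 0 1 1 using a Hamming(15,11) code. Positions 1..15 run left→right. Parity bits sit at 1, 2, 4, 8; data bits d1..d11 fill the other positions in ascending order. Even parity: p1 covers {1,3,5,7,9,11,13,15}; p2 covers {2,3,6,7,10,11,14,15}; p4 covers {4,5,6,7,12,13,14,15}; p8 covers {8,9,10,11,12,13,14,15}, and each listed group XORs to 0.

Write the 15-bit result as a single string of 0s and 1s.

100001000101011

Place data at non-parity positions: p1 p2 0 p4 0 1 0 p8 0 1 0 1 0 1 1
p1 (pos 1,3,5,7,9,11,13,15): XOR of data positions = 0⊕0⊕0⊕0⊕0⊕0⊕1 = 1
p2 (pos 2,3,6,7,10,11,14,15): XOR of data positions = 0⊕1⊕0⊕1⊕0⊕1⊕1 = 0
p4 (pos 4,5,6,7,12,13,14,15): XOR of data positions = 0⊕1⊕0⊕1⊕0⊕1⊕1 = 0
p8 (pos 8,9,10,11,12,13,14,15): XOR of data positions = 0⊕1⊕0⊕1⊕0⊕1⊕1 = 0
Codeword: 100001000101011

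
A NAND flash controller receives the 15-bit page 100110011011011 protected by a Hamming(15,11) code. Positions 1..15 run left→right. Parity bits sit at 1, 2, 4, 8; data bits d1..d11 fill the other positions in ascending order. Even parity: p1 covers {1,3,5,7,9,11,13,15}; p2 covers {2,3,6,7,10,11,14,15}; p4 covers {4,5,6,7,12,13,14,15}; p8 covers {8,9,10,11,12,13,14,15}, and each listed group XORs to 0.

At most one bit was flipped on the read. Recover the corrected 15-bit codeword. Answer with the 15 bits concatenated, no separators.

100110111011011

s1 (pos 1,3,5,7,9,11,13,15): 1⊕0⊕1⊕0⊕1⊕1⊕0⊕1 = 1
s2 (pos 2,3,6,7,10,11,14,15): 0⊕0⊕0⊕0⊕0⊕1⊕1⊕1 = 1
s4 (pos 4,5,6,7,12,13,14,15): 1⊕1⊕0⊕0⊕1⊕0⊕1⊕1 = 1
s8 (pos 8,9,10,11,12,13,14,15): 1⊕1⊕0⊕1⊕1⊕0⊕1⊕1 = 0
Syndrome s8…s1 = 0111 → error at position 7.
Flip position 7: 100110011011011 → 100110111011011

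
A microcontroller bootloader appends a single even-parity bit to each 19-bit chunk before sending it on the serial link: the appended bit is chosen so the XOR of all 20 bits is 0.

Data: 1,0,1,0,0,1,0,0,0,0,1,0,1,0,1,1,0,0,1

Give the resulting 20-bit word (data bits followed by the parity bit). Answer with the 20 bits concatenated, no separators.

10100100001010110010

XOR of the 19 data bits: 1⊕0⊕1⊕0⊕0⊕1⊕0⊕0⊕0⊕0⊕1⊕0⊕1⊕0⊕1⊕1⊕0⊕0⊕1 = 0
Parity bit = 0 (so all 20 bits XOR to 0).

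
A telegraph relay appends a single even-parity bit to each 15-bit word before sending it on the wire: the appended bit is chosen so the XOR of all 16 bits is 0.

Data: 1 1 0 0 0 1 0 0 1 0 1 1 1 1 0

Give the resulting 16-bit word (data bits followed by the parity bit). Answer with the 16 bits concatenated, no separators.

XOR of the 15 data bits: 1⊕1⊕0⊕0⊕0⊕1⊕0⊕0⊕1⊕0⊕1⊕1⊕1⊕1⊕0 = 0
Parity bit = 0 (so all 16 bits XOR to 0).

1100010010111100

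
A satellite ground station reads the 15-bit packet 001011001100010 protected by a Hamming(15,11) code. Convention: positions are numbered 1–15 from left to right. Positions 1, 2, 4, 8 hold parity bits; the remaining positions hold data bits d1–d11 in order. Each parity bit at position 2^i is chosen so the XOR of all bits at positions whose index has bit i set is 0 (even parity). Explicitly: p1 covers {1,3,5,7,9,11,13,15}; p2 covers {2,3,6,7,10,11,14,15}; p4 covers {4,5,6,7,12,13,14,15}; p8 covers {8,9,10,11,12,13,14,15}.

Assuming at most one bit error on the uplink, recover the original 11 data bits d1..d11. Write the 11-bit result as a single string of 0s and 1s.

11101100110

s1 (pos 1,3,5,7,9,11,13,15): 0⊕1⊕1⊕0⊕1⊕0⊕0⊕0 = 1
s2 (pos 2,3,6,7,10,11,14,15): 0⊕1⊕1⊕0⊕1⊕0⊕1⊕0 = 0
s4 (pos 4,5,6,7,12,13,14,15): 0⊕1⊕1⊕0⊕0⊕0⊕1⊕0 = 1
s8 (pos 8,9,10,11,12,13,14,15): 0⊕1⊕1⊕0⊕0⊕0⊕1⊕0 = 1
Syndrome s8…s1 = 1101 → error at position 13.
Flip position 13: 001011001100010 → 001011001100110
Read data bits from positions 3,5,6,7,9,10,11,12,13,14,15: 11101100110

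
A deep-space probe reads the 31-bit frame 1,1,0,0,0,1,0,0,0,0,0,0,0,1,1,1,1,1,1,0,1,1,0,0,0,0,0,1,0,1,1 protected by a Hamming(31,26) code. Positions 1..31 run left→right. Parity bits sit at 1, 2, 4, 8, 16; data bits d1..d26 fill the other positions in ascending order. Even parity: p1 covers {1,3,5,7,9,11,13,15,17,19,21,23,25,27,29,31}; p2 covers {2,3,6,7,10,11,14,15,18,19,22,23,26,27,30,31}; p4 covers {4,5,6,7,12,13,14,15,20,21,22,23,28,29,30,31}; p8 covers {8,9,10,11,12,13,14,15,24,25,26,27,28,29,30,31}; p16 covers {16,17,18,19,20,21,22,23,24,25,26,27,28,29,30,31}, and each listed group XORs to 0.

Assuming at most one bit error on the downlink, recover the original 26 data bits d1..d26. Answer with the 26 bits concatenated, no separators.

s1 (pos 1,3,5,7,9,11,13,15,17,19,21,23,25,27,29,31): 1⊕0⊕0⊕0⊕0⊕0⊕0⊕1⊕1⊕1⊕1⊕0⊕0⊕0⊕0⊕1 = 0
s2 (pos 2,3,6,7,10,11,14,15,18,19,22,23,26,27,30,31): 1⊕0⊕1⊕0⊕0⊕0⊕1⊕1⊕1⊕1⊕1⊕0⊕0⊕0⊕1⊕1 = 1
s4 (pos 4,5,6,7,12,13,14,15,20,21,22,23,28,29,30,31): 0⊕0⊕1⊕0⊕0⊕0⊕1⊕1⊕0⊕1⊕1⊕0⊕1⊕0⊕1⊕1 = 0
s8 (pos 8,9,10,11,12,13,14,15,24,25,26,27,28,29,30,31): 0⊕0⊕0⊕0⊕0⊕0⊕1⊕1⊕0⊕0⊕0⊕0⊕1⊕0⊕1⊕1 = 1
s16 (pos 16,17,18,19,20,21,22,23,24,25,26,27,28,29,30,31): 1⊕1⊕1⊕1⊕0⊕1⊕1⊕0⊕0⊕0⊕0⊕0⊕1⊕0⊕1⊕1 = 1
Syndrome s16…s1 = 11010 → error at position 26.
Flip position 26: 1100010000000111111011000001011 → 1100010000000111111011000101011
Read data bits from positions 3,5,6,7,9,10,11,12,13,14,15,17,18,19,20,21,22,23,24,25,26,27,28,29,30,31: 00100000011111011000101011

00100000011111011000101011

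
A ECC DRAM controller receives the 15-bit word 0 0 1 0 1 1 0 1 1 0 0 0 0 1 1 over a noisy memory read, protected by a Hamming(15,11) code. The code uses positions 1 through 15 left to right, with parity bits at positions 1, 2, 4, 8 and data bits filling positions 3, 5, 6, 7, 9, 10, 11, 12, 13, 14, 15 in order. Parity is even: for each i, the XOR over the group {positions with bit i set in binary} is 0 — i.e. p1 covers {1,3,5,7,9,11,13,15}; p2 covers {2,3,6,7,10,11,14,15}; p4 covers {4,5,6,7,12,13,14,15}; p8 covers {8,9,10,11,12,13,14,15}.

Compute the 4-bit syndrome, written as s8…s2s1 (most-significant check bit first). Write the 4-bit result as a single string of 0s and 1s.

0000

s1 (pos 1,3,5,7,9,11,13,15): 0⊕1⊕1⊕0⊕1⊕0⊕0⊕1 = 0
s2 (pos 2,3,6,7,10,11,14,15): 0⊕1⊕1⊕0⊕0⊕0⊕1⊕1 = 0
s4 (pos 4,5,6,7,12,13,14,15): 0⊕1⊕1⊕0⊕0⊕0⊕1⊕1 = 0
s8 (pos 8,9,10,11,12,13,14,15): 1⊕1⊕0⊕0⊕0⊕0⊕1⊕1 = 0
Syndrome s8…s1 = 0000 → no error.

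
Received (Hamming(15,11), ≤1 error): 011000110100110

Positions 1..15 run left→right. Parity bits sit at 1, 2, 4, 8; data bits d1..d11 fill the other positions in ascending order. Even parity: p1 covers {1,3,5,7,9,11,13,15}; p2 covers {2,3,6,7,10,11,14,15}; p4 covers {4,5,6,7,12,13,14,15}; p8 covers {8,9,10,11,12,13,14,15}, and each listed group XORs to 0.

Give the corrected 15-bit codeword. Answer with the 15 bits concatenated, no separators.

s1 (pos 1,3,5,7,9,11,13,15): 0⊕1⊕0⊕1⊕0⊕0⊕1⊕0 = 1
s2 (pos 2,3,6,7,10,11,14,15): 1⊕1⊕0⊕1⊕1⊕0⊕1⊕0 = 1
s4 (pos 4,5,6,7,12,13,14,15): 0⊕0⊕0⊕1⊕0⊕1⊕1⊕0 = 1
s8 (pos 8,9,10,11,12,13,14,15): 1⊕0⊕1⊕0⊕0⊕1⊕1⊕0 = 0
Syndrome s8…s1 = 0111 → error at position 7.
Flip position 7: 011000110100110 → 011000010100110

011000010100110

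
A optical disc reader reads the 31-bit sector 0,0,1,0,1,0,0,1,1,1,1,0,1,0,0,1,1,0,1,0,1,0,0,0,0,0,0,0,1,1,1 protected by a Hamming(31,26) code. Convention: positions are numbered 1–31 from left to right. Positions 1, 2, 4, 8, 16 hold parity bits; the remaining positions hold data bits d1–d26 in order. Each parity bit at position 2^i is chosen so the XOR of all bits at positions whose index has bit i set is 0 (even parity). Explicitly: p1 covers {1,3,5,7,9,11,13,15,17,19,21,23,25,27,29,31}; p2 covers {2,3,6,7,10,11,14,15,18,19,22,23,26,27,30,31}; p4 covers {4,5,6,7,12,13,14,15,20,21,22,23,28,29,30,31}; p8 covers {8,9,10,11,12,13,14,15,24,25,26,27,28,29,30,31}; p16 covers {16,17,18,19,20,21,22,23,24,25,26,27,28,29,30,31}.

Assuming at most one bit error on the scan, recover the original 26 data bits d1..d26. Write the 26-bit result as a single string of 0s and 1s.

s1 (pos 1,3,5,7,9,11,13,15,17,19,21,23,25,27,29,31): 0⊕1⊕1⊕0⊕1⊕1⊕1⊕0⊕1⊕1⊕1⊕0⊕0⊕0⊕1⊕1 = 0
s2 (pos 2,3,6,7,10,11,14,15,18,19,22,23,26,27,30,31): 0⊕1⊕0⊕0⊕1⊕1⊕0⊕0⊕0⊕1⊕0⊕0⊕0⊕0⊕1⊕1 = 0
s4 (pos 4,5,6,7,12,13,14,15,20,21,22,23,28,29,30,31): 0⊕1⊕0⊕0⊕0⊕1⊕0⊕0⊕0⊕1⊕0⊕0⊕0⊕1⊕1⊕1 = 0
s8 (pos 8,9,10,11,12,13,14,15,24,25,26,27,28,29,30,31): 1⊕1⊕1⊕1⊕0⊕1⊕0⊕0⊕0⊕0⊕0⊕0⊕0⊕1⊕1⊕1 = 0
s16 (pos 16,17,18,19,20,21,22,23,24,25,26,27,28,29,30,31): 1⊕1⊕0⊕1⊕0⊕1⊕0⊕0⊕0⊕0⊕0⊕0⊕0⊕1⊕1⊕1 = 1
Syndrome s16…s1 = 10000 → error at position 16.
Flip position 16: 0010100111101001101010000000111 → 0010100111101000101010000000111
Read data bits from positions 3,5,6,7,9,10,11,12,13,14,15,17,18,19,20,21,22,23,24,25,26,27,28,29,30,31: 11001110100101010000000111

11001110100101010000000111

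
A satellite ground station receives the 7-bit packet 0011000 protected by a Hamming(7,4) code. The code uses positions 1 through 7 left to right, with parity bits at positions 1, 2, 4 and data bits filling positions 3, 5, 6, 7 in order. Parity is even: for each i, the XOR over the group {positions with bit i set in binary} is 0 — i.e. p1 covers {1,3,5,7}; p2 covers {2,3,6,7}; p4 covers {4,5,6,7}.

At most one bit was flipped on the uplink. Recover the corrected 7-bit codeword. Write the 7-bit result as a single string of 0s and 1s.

0011001

s1 (pos 1,3,5,7): 0⊕1⊕0⊕0 = 1
s2 (pos 2,3,6,7): 0⊕1⊕0⊕0 = 1
s4 (pos 4,5,6,7): 1⊕0⊕0⊕0 = 1
Syndrome s4…s1 = 111 → error at position 7.
Flip position 7: 0011000 → 0011001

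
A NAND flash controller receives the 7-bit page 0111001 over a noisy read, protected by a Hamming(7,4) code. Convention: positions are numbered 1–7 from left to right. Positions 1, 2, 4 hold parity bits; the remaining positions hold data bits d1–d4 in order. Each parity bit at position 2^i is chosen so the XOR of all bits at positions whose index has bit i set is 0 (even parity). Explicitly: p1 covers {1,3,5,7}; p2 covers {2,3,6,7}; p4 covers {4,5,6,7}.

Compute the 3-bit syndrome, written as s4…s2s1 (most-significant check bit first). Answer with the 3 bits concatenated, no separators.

s1 (pos 1,3,5,7): 0⊕1⊕0⊕1 = 0
s2 (pos 2,3,6,7): 1⊕1⊕0⊕1 = 1
s4 (pos 4,5,6,7): 1⊕0⊕0⊕1 = 0
Syndrome s4…s1 = 010 → error at position 2.

010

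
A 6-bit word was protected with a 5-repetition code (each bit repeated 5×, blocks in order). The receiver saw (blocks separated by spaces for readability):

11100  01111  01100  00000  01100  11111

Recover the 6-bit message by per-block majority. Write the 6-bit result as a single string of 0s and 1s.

110001

Block 1 (11100): 3 ones → 1
Block 2 (01111): 4 ones → 1
Block 3 (01100): 2 ones → 0
Block 4 (00000): 0 ones → 0
Block 5 (01100): 2 ones → 0
Block 6 (11111): 5 ones → 1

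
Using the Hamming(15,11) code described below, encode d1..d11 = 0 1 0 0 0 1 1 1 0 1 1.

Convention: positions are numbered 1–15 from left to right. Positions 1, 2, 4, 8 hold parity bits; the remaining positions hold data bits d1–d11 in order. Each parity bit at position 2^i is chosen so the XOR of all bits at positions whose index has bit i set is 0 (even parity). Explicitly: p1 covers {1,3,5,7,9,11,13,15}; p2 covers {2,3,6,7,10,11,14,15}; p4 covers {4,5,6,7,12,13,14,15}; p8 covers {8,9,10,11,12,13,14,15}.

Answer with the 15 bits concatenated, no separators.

Place data at non-parity positions: p1 p2 0 p4 1 0 0 p8 0 1 1 1 0 1 1
p1 (pos 1,3,5,7,9,11,13,15): XOR of data positions = 0⊕1⊕0⊕0⊕1⊕0⊕1 = 1
p2 (pos 2,3,6,7,10,11,14,15): XOR of data positions = 0⊕0⊕0⊕1⊕1⊕1⊕1 = 0
p4 (pos 4,5,6,7,12,13,14,15): XOR of data positions = 1⊕0⊕0⊕1⊕0⊕1⊕1 = 0
p8 (pos 8,9,10,11,12,13,14,15): XOR of data positions = 0⊕1⊕1⊕1⊕0⊕1⊕1 = 1
Codeword: 100010010111011

100010010111011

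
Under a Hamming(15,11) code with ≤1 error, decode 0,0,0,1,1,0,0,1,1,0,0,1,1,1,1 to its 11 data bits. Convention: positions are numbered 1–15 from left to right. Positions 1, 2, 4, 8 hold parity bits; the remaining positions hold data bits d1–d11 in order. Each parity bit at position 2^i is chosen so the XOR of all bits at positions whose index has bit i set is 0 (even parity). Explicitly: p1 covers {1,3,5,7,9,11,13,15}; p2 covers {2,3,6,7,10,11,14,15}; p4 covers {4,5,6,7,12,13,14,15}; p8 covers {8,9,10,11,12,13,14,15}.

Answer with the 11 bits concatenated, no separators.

s1 (pos 1,3,5,7,9,11,13,15): 0⊕0⊕1⊕0⊕1⊕0⊕1⊕1 = 0
s2 (pos 2,3,6,7,10,11,14,15): 0⊕0⊕0⊕0⊕0⊕0⊕1⊕1 = 0
s4 (pos 4,5,6,7,12,13,14,15): 1⊕1⊕0⊕0⊕1⊕1⊕1⊕1 = 0
s8 (pos 8,9,10,11,12,13,14,15): 1⊕1⊕0⊕0⊕1⊕1⊕1⊕1 = 0
Syndrome s8…s1 = 0000 → no error.
Read data bits from positions 3,5,6,7,9,10,11,12,13,14,15: 01001001111

01001001111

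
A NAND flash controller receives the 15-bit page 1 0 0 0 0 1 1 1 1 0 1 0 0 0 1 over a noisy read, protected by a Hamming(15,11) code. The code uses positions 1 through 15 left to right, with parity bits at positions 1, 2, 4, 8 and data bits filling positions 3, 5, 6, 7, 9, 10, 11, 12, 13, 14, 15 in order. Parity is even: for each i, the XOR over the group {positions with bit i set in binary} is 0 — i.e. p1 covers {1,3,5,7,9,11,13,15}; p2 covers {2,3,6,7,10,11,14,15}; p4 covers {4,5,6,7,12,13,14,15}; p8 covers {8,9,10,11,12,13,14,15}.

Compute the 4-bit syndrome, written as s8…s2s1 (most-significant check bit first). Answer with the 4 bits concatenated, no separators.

0101

s1 (pos 1,3,5,7,9,11,13,15): 1⊕0⊕0⊕1⊕1⊕1⊕0⊕1 = 1
s2 (pos 2,3,6,7,10,11,14,15): 0⊕0⊕1⊕1⊕0⊕1⊕0⊕1 = 0
s4 (pos 4,5,6,7,12,13,14,15): 0⊕0⊕1⊕1⊕0⊕0⊕0⊕1 = 1
s8 (pos 8,9,10,11,12,13,14,15): 1⊕1⊕0⊕1⊕0⊕0⊕0⊕1 = 0
Syndrome s8…s1 = 0101 → error at position 5.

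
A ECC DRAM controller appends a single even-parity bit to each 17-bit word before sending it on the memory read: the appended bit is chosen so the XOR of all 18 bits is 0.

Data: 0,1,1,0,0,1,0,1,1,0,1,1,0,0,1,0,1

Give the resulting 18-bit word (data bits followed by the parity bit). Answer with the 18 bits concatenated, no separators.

011001011011001011

XOR of the 17 data bits: 0⊕1⊕1⊕0⊕0⊕1⊕0⊕1⊕1⊕0⊕1⊕1⊕0⊕0⊕1⊕0⊕1 = 1
Parity bit = 1 (so all 18 bits XOR to 0).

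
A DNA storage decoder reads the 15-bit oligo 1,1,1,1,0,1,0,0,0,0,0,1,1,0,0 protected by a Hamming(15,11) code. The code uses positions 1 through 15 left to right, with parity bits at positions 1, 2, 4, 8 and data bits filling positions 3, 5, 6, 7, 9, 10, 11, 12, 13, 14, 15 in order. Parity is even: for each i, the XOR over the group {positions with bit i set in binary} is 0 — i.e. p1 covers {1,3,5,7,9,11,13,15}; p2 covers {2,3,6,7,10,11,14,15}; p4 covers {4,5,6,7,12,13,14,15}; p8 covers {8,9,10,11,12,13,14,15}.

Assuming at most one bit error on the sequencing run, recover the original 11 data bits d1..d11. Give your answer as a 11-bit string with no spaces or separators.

s1 (pos 1,3,5,7,9,11,13,15): 1⊕1⊕0⊕0⊕0⊕0⊕1⊕0 = 1
s2 (pos 2,3,6,7,10,11,14,15): 1⊕1⊕1⊕0⊕0⊕0⊕0⊕0 = 1
s4 (pos 4,5,6,7,12,13,14,15): 1⊕0⊕1⊕0⊕1⊕1⊕0⊕0 = 0
s8 (pos 8,9,10,11,12,13,14,15): 0⊕0⊕0⊕0⊕1⊕1⊕0⊕0 = 0
Syndrome s8…s1 = 0011 → error at position 3.
Flip position 3: 111101000001100 → 110101000001100
Read data bits from positions 3,5,6,7,9,10,11,12,13,14,15: 00100001100

00100001100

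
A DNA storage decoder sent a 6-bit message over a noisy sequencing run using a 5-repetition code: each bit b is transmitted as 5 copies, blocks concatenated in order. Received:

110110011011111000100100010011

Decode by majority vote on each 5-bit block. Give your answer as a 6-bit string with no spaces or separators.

Block 1 (11011): 4 ones → 1
Block 2 (00110): 2 ones → 0
Block 3 (11111): 5 ones → 1
Block 4 (00010): 1 one → 0
Block 5 (01000): 1 one → 0
Block 6 (10011): 3 ones → 1

101001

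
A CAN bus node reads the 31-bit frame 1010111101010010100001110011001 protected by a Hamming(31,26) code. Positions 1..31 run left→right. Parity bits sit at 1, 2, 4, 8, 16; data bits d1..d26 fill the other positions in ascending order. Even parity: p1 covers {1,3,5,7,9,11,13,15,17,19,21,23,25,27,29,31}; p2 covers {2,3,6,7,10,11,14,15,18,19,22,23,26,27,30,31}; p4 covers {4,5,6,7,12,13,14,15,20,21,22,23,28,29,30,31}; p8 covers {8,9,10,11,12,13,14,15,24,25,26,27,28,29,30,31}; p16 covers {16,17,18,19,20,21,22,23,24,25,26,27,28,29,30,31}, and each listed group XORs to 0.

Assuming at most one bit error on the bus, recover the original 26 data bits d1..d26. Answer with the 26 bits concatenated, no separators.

11110101001100001010011001

s1 (pos 1,3,5,7,9,11,13,15,17,19,21,23,25,27,29,31): 1⊕1⊕1⊕1⊕0⊕0⊕0⊕1⊕1⊕0⊕0⊕1⊕0⊕1⊕0⊕1 = 1
s2 (pos 2,3,6,7,10,11,14,15,18,19,22,23,26,27,30,31): 0⊕1⊕1⊕1⊕1⊕0⊕0⊕1⊕0⊕0⊕1⊕1⊕0⊕1⊕0⊕1 = 1
s4 (pos 4,5,6,7,12,13,14,15,20,21,22,23,28,29,30,31): 0⊕1⊕1⊕1⊕1⊕0⊕0⊕1⊕0⊕0⊕1⊕1⊕1⊕0⊕0⊕1 = 1
s8 (pos 8,9,10,11,12,13,14,15,24,25,26,27,28,29,30,31): 1⊕0⊕1⊕0⊕1⊕0⊕0⊕1⊕1⊕0⊕0⊕1⊕1⊕0⊕0⊕1 = 0
s16 (pos 16,17,18,19,20,21,22,23,24,25,26,27,28,29,30,31): 0⊕1⊕0⊕0⊕0⊕0⊕1⊕1⊕1⊕0⊕0⊕1⊕1⊕0⊕0⊕1 = 1
Syndrome s16…s1 = 10111 → error at position 23.
Flip position 23: 1010111101010010100001110011001 → 1010111101010010100001010011001
Read data bits from positions 3,5,6,7,9,10,11,12,13,14,15,17,18,19,20,21,22,23,24,25,26,27,28,29,30,31: 11110101001100001010011001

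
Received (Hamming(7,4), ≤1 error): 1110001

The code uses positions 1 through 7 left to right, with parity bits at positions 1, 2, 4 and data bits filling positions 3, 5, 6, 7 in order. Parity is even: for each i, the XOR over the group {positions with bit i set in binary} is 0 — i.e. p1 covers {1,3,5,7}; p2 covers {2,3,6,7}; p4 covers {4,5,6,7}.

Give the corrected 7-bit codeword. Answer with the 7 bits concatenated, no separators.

s1 (pos 1,3,5,7): 1⊕1⊕0⊕1 = 1
s2 (pos 2,3,6,7): 1⊕1⊕0⊕1 = 1
s4 (pos 4,5,6,7): 0⊕0⊕0⊕1 = 1
Syndrome s4…s1 = 111 → error at position 7.
Flip position 7: 1110001 → 1110000

1110000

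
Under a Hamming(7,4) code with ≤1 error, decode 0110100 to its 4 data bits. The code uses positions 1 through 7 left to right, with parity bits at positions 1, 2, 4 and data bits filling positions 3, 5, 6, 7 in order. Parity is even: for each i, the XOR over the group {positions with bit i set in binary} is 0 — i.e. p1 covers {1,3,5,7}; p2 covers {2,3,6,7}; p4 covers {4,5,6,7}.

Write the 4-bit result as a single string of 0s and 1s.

1100

s1 (pos 1,3,5,7): 0⊕1⊕1⊕0 = 0
s2 (pos 2,3,6,7): 1⊕1⊕0⊕0 = 0
s4 (pos 4,5,6,7): 0⊕1⊕0⊕0 = 1
Syndrome s4…s1 = 100 → error at position 4.
Flip position 4: 0110100 → 0111100
Read data bits from positions 3,5,6,7: 1100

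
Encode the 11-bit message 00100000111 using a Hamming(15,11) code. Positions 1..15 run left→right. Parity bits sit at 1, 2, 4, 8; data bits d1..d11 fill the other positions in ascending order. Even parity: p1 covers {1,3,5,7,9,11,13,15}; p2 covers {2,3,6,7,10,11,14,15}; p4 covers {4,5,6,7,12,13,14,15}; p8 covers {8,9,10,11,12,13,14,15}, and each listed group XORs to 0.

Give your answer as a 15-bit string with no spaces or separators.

010001010000111

Place data at non-parity positions: p1 p2 0 p4 0 1 0 p8 0 0 0 0 1 1 1
p1 (pos 1,3,5,7,9,11,13,15): XOR of data positions = 0⊕0⊕0⊕0⊕0⊕1⊕1 = 0
p2 (pos 2,3,6,7,10,11,14,15): XOR of data positions = 0⊕1⊕0⊕0⊕0⊕1⊕1 = 1
p4 (pos 4,5,6,7,12,13,14,15): XOR of data positions = 0⊕1⊕0⊕0⊕1⊕1⊕1 = 0
p8 (pos 8,9,10,11,12,13,14,15): XOR of data positions = 0⊕0⊕0⊕0⊕1⊕1⊕1 = 1
Codeword: 010001010000111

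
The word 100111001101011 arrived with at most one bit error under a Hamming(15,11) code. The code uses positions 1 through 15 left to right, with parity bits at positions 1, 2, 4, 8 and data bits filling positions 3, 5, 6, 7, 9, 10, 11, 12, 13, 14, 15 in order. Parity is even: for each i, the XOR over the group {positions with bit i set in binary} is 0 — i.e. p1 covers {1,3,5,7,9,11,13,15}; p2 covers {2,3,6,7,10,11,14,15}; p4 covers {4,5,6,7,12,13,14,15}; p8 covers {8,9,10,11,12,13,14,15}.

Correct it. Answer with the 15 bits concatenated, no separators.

100111011101011

s1 (pos 1,3,5,7,9,11,13,15): 1⊕0⊕1⊕0⊕1⊕0⊕0⊕1 = 0
s2 (pos 2,3,6,7,10,11,14,15): 0⊕0⊕1⊕0⊕1⊕0⊕1⊕1 = 0
s4 (pos 4,5,6,7,12,13,14,15): 1⊕1⊕1⊕0⊕1⊕0⊕1⊕1 = 0
s8 (pos 8,9,10,11,12,13,14,15): 0⊕1⊕1⊕0⊕1⊕0⊕1⊕1 = 1
Syndrome s8…s1 = 1000 → error at position 8.
Flip position 8: 100111001101011 → 100111011101011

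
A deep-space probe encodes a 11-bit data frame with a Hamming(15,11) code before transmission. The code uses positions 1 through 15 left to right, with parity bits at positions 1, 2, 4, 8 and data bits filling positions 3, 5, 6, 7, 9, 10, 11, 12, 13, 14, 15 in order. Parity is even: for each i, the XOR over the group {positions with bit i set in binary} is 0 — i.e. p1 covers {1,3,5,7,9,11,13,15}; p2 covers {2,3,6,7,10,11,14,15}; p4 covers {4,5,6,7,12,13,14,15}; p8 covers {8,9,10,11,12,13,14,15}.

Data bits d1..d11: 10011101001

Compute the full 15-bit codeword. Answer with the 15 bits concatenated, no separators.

001100101101001

Place data at non-parity positions: p1 p2 1 p4 0 0 1 p8 1 1 0 1 0 0 1
p1 (pos 1,3,5,7,9,11,13,15): XOR of data positions = 1⊕0⊕1⊕1⊕0⊕0⊕1 = 0
p2 (pos 2,3,6,7,10,11,14,15): XOR of data positions = 1⊕0⊕1⊕1⊕0⊕0⊕1 = 0
p4 (pos 4,5,6,7,12,13,14,15): XOR of data positions = 0⊕0⊕1⊕1⊕0⊕0⊕1 = 1
p8 (pos 8,9,10,11,12,13,14,15): XOR of data positions = 1⊕1⊕0⊕1⊕0⊕0⊕1 = 0
Codeword: 001100101101001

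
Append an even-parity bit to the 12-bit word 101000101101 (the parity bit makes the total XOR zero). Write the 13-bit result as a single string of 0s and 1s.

1010001011010

XOR of the 12 data bits: 1⊕0⊕1⊕0⊕0⊕0⊕1⊕0⊕1⊕1⊕0⊕1 = 0
Parity bit = 0 (so all 13 bits XOR to 0).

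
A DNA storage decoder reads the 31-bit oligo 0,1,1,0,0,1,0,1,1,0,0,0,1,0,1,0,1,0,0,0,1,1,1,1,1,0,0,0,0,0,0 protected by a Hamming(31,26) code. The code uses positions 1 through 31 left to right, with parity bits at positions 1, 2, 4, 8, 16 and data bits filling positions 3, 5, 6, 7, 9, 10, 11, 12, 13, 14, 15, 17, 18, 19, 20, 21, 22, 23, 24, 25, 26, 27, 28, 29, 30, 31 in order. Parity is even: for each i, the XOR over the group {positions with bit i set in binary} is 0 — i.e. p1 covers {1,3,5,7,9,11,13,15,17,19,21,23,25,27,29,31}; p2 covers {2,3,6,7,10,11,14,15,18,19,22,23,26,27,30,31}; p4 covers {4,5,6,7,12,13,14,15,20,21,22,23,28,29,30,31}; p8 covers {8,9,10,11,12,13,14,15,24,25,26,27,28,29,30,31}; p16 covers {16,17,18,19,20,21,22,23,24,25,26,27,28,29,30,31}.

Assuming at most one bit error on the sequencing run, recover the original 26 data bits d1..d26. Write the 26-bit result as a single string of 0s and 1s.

10101000101100011111000000

s1 (pos 1,3,5,7,9,11,13,15,17,19,21,23,25,27,29,31): 0⊕1⊕0⊕0⊕1⊕0⊕1⊕1⊕1⊕0⊕1⊕1⊕1⊕0⊕0⊕0 = 0
s2 (pos 2,3,6,7,10,11,14,15,18,19,22,23,26,27,30,31): 1⊕1⊕1⊕0⊕0⊕0⊕0⊕1⊕0⊕0⊕1⊕1⊕0⊕0⊕0⊕0 = 0
s4 (pos 4,5,6,7,12,13,14,15,20,21,22,23,28,29,30,31): 0⊕0⊕1⊕0⊕0⊕1⊕0⊕1⊕0⊕1⊕1⊕1⊕0⊕0⊕0⊕0 = 0
s8 (pos 8,9,10,11,12,13,14,15,24,25,26,27,28,29,30,31): 1⊕1⊕0⊕0⊕0⊕1⊕0⊕1⊕1⊕1⊕0⊕0⊕0⊕0⊕0⊕0 = 0
s16 (pos 16,17,18,19,20,21,22,23,24,25,26,27,28,29,30,31): 0⊕1⊕0⊕0⊕0⊕1⊕1⊕1⊕1⊕1⊕0⊕0⊕0⊕0⊕0⊕0 = 0
Syndrome s16…s1 = 00000 → no error.
Read data bits from positions 3,5,6,7,9,10,11,12,13,14,15,17,18,19,20,21,22,23,24,25,26,27,28,29,30,31: 10101000101100011111000000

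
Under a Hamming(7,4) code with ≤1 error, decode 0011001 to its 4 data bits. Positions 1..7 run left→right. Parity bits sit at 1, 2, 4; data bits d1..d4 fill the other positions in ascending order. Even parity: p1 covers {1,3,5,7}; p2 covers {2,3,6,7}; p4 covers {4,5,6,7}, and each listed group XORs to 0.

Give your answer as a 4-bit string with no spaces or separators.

1001

s1 (pos 1,3,5,7): 0⊕1⊕0⊕1 = 0
s2 (pos 2,3,6,7): 0⊕1⊕0⊕1 = 0
s4 (pos 4,5,6,7): 1⊕0⊕0⊕1 = 0
Syndrome s4…s1 = 000 → no error.
Read data bits from positions 3,5,6,7: 1001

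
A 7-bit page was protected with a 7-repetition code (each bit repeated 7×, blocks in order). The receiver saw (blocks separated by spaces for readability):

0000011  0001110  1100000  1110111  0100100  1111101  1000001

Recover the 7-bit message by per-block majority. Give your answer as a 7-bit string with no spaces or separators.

0001010

Block 1 (0000011): 2 ones → 0
Block 2 (0001110): 3 ones → 0
Block 3 (1100000): 2 ones → 0
Block 4 (1110111): 6 ones → 1
Block 5 (0100100): 2 ones → 0
Block 6 (1111101): 6 ones → 1
Block 7 (1000001): 2 ones → 0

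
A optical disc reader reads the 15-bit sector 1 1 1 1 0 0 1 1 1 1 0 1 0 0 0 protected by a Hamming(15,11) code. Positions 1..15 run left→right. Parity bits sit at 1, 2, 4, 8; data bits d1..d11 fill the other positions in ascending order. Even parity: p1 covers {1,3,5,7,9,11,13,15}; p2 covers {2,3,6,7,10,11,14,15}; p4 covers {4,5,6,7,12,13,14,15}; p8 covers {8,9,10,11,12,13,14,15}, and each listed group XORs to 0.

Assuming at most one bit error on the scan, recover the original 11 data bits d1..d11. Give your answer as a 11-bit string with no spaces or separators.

10011101000

s1 (pos 1,3,5,7,9,11,13,15): 1⊕1⊕0⊕1⊕1⊕0⊕0⊕0 = 0
s2 (pos 2,3,6,7,10,11,14,15): 1⊕1⊕0⊕1⊕1⊕0⊕0⊕0 = 0
s4 (pos 4,5,6,7,12,13,14,15): 1⊕0⊕0⊕1⊕1⊕0⊕0⊕0 = 1
s8 (pos 8,9,10,11,12,13,14,15): 1⊕1⊕1⊕0⊕1⊕0⊕0⊕0 = 0
Syndrome s8…s1 = 0100 → error at position 4.
Flip position 4: 111100111101000 → 111000111101000
Read data bits from positions 3,5,6,7,9,10,11,12,13,14,15: 10011101000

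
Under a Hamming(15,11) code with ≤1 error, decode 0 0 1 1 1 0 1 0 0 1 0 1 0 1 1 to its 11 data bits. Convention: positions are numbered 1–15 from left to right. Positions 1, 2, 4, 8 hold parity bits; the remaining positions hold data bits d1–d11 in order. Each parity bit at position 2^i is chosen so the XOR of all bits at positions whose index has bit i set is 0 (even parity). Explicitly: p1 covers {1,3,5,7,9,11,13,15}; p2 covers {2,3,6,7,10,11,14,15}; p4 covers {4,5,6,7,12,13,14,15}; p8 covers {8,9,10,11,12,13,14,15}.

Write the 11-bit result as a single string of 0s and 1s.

s1 (pos 1,3,5,7,9,11,13,15): 0⊕1⊕1⊕1⊕0⊕0⊕0⊕1 = 0
s2 (pos 2,3,6,7,10,11,14,15): 0⊕1⊕0⊕1⊕1⊕0⊕1⊕1 = 1
s4 (pos 4,5,6,7,12,13,14,15): 1⊕1⊕0⊕1⊕1⊕0⊕1⊕1 = 0
s8 (pos 8,9,10,11,12,13,14,15): 0⊕0⊕1⊕0⊕1⊕0⊕1⊕1 = 0
Syndrome s8…s1 = 0010 → error at position 2.
Flip position 2: 001110100101011 → 011110100101011
Read data bits from positions 3,5,6,7,9,10,11,12,13,14,15: 11010101011

11010101011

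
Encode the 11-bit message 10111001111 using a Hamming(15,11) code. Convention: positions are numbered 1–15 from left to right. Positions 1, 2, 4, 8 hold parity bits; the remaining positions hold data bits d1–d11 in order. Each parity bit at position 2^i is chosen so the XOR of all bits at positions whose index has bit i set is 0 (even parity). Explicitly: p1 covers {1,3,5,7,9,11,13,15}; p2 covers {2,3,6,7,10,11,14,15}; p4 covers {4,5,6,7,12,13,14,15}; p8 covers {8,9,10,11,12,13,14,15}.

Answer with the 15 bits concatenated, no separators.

Place data at non-parity positions: p1 p2 1 p4 0 1 1 p8 1 0 0 1 1 1 1
p1 (pos 1,3,5,7,9,11,13,15): XOR of data positions = 1⊕0⊕1⊕1⊕0⊕1⊕1 = 1
p2 (pos 2,3,6,7,10,11,14,15): XOR of data positions = 1⊕1⊕1⊕0⊕0⊕1⊕1 = 1
p4 (pos 4,5,6,7,12,13,14,15): XOR of data positions = 0⊕1⊕1⊕1⊕1⊕1⊕1 = 0
p8 (pos 8,9,10,11,12,13,14,15): XOR of data positions = 1⊕0⊕0⊕1⊕1⊕1⊕1 = 1
Codeword: 111001111001111

111001111001111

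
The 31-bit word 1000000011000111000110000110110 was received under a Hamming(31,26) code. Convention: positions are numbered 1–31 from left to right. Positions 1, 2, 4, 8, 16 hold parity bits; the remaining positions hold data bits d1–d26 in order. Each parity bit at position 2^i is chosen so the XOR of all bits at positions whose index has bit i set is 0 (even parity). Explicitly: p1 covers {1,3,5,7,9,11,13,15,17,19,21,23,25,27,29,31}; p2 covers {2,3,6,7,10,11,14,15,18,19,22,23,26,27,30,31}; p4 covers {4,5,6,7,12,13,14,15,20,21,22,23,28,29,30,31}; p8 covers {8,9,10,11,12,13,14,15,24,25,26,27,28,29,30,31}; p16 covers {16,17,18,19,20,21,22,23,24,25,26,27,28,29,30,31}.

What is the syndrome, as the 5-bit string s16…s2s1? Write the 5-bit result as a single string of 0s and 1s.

s1 (pos 1,3,5,7,9,11,13,15,17,19,21,23,25,27,29,31): 1⊕0⊕0⊕0⊕1⊕0⊕0⊕1⊕0⊕0⊕1⊕0⊕0⊕1⊕1⊕0 = 0
s2 (pos 2,3,6,7,10,11,14,15,18,19,22,23,26,27,30,31): 0⊕0⊕0⊕0⊕1⊕0⊕1⊕1⊕0⊕0⊕0⊕0⊕1⊕1⊕1⊕0 = 0
s4 (pos 4,5,6,7,12,13,14,15,20,21,22,23,28,29,30,31): 0⊕0⊕0⊕0⊕0⊕0⊕1⊕1⊕1⊕1⊕0⊕0⊕0⊕1⊕1⊕0 = 0
s8 (pos 8,9,10,11,12,13,14,15,24,25,26,27,28,29,30,31): 0⊕1⊕1⊕0⊕0⊕0⊕1⊕1⊕0⊕0⊕1⊕1⊕0⊕1⊕1⊕0 = 0
s16 (pos 16,17,18,19,20,21,22,23,24,25,26,27,28,29,30,31): 1⊕0⊕0⊕0⊕1⊕1⊕0⊕0⊕0⊕0⊕1⊕1⊕0⊕1⊕1⊕0 = 1
Syndrome s16…s1 = 10000 → error at position 16.

10000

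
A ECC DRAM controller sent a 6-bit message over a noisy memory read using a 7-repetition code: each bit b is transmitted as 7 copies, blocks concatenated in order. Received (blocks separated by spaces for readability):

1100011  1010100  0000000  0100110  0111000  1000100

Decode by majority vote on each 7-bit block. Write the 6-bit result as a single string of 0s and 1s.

Block 1 (1100011): 4 ones → 1
Block 2 (1010100): 3 ones → 0
Block 3 (0000000): 0 ones → 0
Block 4 (0100110): 3 ones → 0
Block 5 (0111000): 3 ones → 0
Block 6 (1000100): 2 ones → 0

100000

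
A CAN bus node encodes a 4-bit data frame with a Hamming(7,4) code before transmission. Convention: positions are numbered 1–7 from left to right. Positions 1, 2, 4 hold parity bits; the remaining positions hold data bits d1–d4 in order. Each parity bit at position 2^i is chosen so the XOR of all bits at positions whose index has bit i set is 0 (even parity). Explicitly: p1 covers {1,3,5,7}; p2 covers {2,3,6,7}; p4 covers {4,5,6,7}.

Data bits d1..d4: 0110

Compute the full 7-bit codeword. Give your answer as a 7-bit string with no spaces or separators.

Place data at non-parity positions: p1 p2 0 p4 1 1 0
p1 (pos 1,3,5,7): XOR of data positions = 0⊕1⊕0 = 1
p2 (pos 2,3,6,7): XOR of data positions = 0⊕1⊕0 = 1
p4 (pos 4,5,6,7): XOR of data positions = 1⊕1⊕0 = 0
Codeword: 1100110

1100110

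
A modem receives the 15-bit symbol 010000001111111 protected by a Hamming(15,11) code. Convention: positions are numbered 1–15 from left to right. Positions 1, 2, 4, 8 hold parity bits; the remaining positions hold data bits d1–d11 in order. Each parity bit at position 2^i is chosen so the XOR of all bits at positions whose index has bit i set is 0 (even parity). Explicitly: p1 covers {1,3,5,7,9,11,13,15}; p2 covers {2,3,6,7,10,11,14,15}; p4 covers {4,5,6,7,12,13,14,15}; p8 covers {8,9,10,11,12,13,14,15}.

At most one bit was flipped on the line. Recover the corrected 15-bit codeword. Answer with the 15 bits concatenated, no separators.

s1 (pos 1,3,5,7,9,11,13,15): 0⊕0⊕0⊕0⊕1⊕1⊕1⊕1 = 0
s2 (pos 2,3,6,7,10,11,14,15): 1⊕0⊕0⊕0⊕1⊕1⊕1⊕1 = 1
s4 (pos 4,5,6,7,12,13,14,15): 0⊕0⊕0⊕0⊕1⊕1⊕1⊕1 = 0
s8 (pos 8,9,10,11,12,13,14,15): 0⊕1⊕1⊕1⊕1⊕1⊕1⊕1 = 1
Syndrome s8…s1 = 1010 → error at position 10.
Flip position 10: 010000001111111 → 010000001011111

010000001011111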